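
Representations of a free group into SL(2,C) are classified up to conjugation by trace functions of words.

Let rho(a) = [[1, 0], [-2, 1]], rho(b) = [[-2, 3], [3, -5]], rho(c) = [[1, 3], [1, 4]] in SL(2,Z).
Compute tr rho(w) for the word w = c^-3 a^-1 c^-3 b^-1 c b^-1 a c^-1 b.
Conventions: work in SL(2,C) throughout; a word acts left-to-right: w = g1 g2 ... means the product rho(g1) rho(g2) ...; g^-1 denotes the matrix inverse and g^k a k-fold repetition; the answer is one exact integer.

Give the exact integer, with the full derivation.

-2178763

rho(c^-1) = [[4, -3], [-1, 1]]
... * rho(c^-1) = [[4, -3], [-1, 1]]  ->  [[19, -15], [-5, 4]]
... * rho(c^-1) = [[4, -3], [-1, 1]]  ->  [[91, -72], [-24, 19]]
... * rho(a^-1) = [[1, 0], [2, 1]]  ->  [[-53, -72], [14, 19]]
... * rho(c^-1) = [[4, -3], [-1, 1]]  ->  [[-140, 87], [37, -23]]
... * rho(c^-1) = [[4, -3], [-1, 1]]  ->  [[-647, 507], [171, -134]]
... * rho(c^-1) = [[4, -3], [-1, 1]]  ->  [[-3095, 2448], [818, -647]]
... * rho(b^-1) = [[-5, -3], [-3, -2]]  ->  [[8131, 4389], [-2149, -1160]]
... * rho(c) = [[1, 3], [1, 4]]  ->  [[12520, 41949], [-3309, -11087]]
... * rho(b^-1) = [[-5, -3], [-3, -2]]  ->  [[-188447, -121458], [49806, 32101]]
... * rho(a) = [[1, 0], [-2, 1]]  ->  [[54469, -121458], [-14396, 32101]]
... * rho(c^-1) = [[4, -3], [-1, 1]]  ->  [[339334, -284865], [-89685, 75289]]
... * rho(b) = [[-2, 3], [3, -5]]  ->  [[-1533263, 2442327], [405237, -645500]]
tr = -1533263 + -645500 = -2178763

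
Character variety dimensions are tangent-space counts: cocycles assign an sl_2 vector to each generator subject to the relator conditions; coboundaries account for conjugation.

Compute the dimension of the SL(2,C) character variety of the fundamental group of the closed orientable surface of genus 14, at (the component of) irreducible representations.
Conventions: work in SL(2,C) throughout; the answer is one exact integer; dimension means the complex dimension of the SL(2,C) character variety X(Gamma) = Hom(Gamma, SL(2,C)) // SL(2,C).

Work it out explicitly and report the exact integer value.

78

The genus-14 surface group: 2g = 28 generators, one relator prod [a_i, b_i].
Unconstrained cocycle data is one sl_2 vector per generator (84 dimensions), cut by the relator condition d_2(z) = 0.
d_2 is surjective at irreducible rho (its cokernel H^2 is dual to H^0 = 0), so dim Z^1 = 84 - 3 = 81.
As always at irreducible rho, dim B^1 = 3.
dim X = dim H^1 = 81 - 3 = 78.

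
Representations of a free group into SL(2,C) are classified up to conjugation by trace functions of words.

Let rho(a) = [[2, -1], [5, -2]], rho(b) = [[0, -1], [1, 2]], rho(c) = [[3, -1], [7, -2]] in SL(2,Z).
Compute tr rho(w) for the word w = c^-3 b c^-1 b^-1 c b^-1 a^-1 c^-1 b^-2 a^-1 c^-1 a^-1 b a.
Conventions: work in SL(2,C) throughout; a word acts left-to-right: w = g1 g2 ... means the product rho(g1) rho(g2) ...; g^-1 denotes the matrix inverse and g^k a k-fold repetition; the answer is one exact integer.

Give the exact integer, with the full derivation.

rho(c^-1) = [[-2, 1], [-7, 3]]
... * rho(c^-1) = [[-2, 1], [-7, 3]]  ->  [[-3, 1], [-7, 2]]
... * rho(c^-1) = [[-2, 1], [-7, 3]]  ->  [[-1, 0], [0, -1]]
... * rho(b) = [[0, -1], [1, 2]]  ->  [[0, 1], [-1, -2]]
... * rho(c^-1) = [[-2, 1], [-7, 3]]  ->  [[-7, 3], [16, -7]]
... * rho(b^-1) = [[2, 1], [-1, 0]]  ->  [[-17, -7], [39, 16]]
... * rho(c) = [[3, -1], [7, -2]]  ->  [[-100, 31], [229, -71]]
... * rho(b^-1) = [[2, 1], [-1, 0]]  ->  [[-231, -100], [529, 229]]
... * rho(a^-1) = [[-2, 1], [-5, 2]]  ->  [[962, -431], [-2203, 987]]
... * rho(c^-1) = [[-2, 1], [-7, 3]]  ->  [[1093, -331], [-2503, 758]]
... * rho(b^-1) = [[2, 1], [-1, 0]]  ->  [[2517, 1093], [-5764, -2503]]
... * rho(b^-1) = [[2, 1], [-1, 0]]  ->  [[3941, 2517], [-9025, -5764]]
... * rho(a^-1) = [[-2, 1], [-5, 2]]  ->  [[-20467, 8975], [46870, -20553]]
... * rho(c^-1) = [[-2, 1], [-7, 3]]  ->  [[-21891, 6458], [50131, -14789]]
... * rho(a^-1) = [[-2, 1], [-5, 2]]  ->  [[11492, -8975], [-26317, 20553]]
... * rho(b) = [[0, -1], [1, 2]]  ->  [[-8975, -29442], [20553, 67423]]
... * rho(a) = [[2, -1], [5, -2]]  ->  [[-165160, 67859], [378221, -155399]]
tr = -165160 + -155399 = -320559

-320559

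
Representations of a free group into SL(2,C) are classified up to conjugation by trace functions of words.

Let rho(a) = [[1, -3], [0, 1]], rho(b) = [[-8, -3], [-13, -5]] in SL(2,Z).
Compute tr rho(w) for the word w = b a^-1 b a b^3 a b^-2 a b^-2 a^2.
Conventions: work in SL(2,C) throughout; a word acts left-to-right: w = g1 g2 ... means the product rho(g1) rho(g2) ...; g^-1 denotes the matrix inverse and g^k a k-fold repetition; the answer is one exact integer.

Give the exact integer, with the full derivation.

-6072128632882

rho(b) = [[-8, -3], [-13, -5]]
... * rho(a^-1) = [[1, 3], [0, 1]]  ->  [[-8, -27], [-13, -44]]
... * rho(b) = [[-8, -3], [-13, -5]]  ->  [[415, 159], [676, 259]]
... * rho(a) = [[1, -3], [0, 1]]  ->  [[415, -1086], [676, -1769]]
... * rho(b) = [[-8, -3], [-13, -5]]  ->  [[10798, 4185], [17589, 6817]]
... * rho(b) = [[-8, -3], [-13, -5]]  ->  [[-140789, -53319], [-229333, -86852]]
... * rho(b) = [[-8, -3], [-13, -5]]  ->  [[1819459, 688962], [2963740, 1122259]]
... * rho(a) = [[1, -3], [0, 1]]  ->  [[1819459, -4769415], [2963740, -7768961]]
... * rho(b^-1) = [[-5, 3], [13, -8]]  ->  [[-71099690, 43613697], [-115815193, 71042908]]
... * rho(b^-1) = [[-5, 3], [13, -8]]  ->  [[922476511, -562208646], [1502633769, -915788843]]
... * rho(a) = [[1, -3], [0, 1]]  ->  [[922476511, -3329638179], [1502633769, -5423690150]]
... * rho(b^-1) = [[-5, 3], [13, -8]]  ->  [[-47897678882, 29404534965], [-78021140795, 47897422507]]
... * rho(b^-1) = [[-5, 3], [13, -8]]  ->  [[621747348955, -378929316366], [1012772196566, -617242802441]]
... * rho(a) = [[1, -3], [0, 1]]  ->  [[621747348955, -2244171363231], [1012772196566, -3655559392139]]
... * rho(a) = [[1, -3], [0, 1]]  ->  [[621747348955, -4109413410096], [1012772196566, -6693875981837]]
tr = 621747348955 + -6693875981837 = -6072128632882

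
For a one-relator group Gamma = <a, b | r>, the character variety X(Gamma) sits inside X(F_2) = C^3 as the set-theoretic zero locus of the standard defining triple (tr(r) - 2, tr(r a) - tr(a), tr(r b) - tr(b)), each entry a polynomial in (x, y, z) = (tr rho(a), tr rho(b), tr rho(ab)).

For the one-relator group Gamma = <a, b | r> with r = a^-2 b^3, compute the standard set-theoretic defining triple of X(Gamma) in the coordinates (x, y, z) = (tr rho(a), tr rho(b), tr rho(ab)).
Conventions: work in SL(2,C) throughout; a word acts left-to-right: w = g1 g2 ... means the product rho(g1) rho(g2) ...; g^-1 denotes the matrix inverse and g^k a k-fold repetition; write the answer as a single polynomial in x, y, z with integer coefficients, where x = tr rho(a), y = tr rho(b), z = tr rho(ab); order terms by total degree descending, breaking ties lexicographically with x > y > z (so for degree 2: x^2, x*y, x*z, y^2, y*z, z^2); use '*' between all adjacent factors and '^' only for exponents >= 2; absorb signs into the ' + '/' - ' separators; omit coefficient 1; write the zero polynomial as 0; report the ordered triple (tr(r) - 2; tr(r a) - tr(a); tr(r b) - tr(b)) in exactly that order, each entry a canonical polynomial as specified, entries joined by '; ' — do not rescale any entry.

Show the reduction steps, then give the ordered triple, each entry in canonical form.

tr(b^2) = tr(b)*tr(b) - tr(1) = y^2 - 2
tr(b^3) = tr(b)*tr(b^2) - tr(b) = y^3 - 3*y
tr(a b^2) = tr(b)*tr(a b) - tr(a) = y*z - x
tr(b^3 a) = tr(b)*tr(a b^2) - tr(a b) = y^2*z - x*y - z
tr(b^3 a^-1) = tr(b^3)*tr(a) - tr(b^3 a) = x*y^3 - y^2*z - 2*x*y + z
tr(a^-2 b^3) = tr(b^3 a^-1)*tr(a) - tr(b^3) = x^2*y^3 - x*y^2*z - 2*x^2*y - y^3 + x*z + 3*y
tr(b^4) = tr(b)*tr(b^3) - tr(b^2) = y^4 - 4*y^2 + 2
tr(b^4 a) = tr(b)*tr(a b^3) - tr(a b^2) = y^3*z - x*y^2 - 2*y*z + x
tr(a^-1 b^4) = tr(b^4)*tr(a) - tr(b^4 a) = x*y^4 - y^3*z - 3*x*y^2 + 2*y*z + x
tr(a^-2 b^4) = tr(a^-1 b^4)*tr(a) - tr(a^-1 b^4 a) = x^2*y^4 - x*y^3*z - 3*x^2*y^2 - y^4 + 2*x*y*z + x^2 + 4*y^2 - 2
assemble the triple (tr(r) - 2; tr(r a) - x; tr(r b) - y)

x^2*y^3 - x*y^2*z - 2*x^2*y - y^3 + x*z + 3*y - 2; x*y^3 - y^2*z - 2*x*y - x + z; x^2*y^4 - x*y^3*z - 3*x^2*y^2 - y^4 + 2*x*y*z + x^2 + 4*y^2 - y - 2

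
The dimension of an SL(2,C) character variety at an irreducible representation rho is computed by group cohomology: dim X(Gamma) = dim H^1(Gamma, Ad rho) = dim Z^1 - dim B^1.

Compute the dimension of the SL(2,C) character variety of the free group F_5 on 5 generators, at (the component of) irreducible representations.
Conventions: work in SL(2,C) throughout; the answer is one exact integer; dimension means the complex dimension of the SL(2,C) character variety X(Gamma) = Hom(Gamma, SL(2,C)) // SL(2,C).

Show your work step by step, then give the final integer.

12

Gamma = F_5 has 5 generators and no relators.
A cocycle picks one sl_2 vector per generator freely, giving dim Z^1 = 3*5 = 15.
At an irreducible rho the centralizer of the image in sl_2 is 0, so the coboundary map sl_2 -> Z^1 is injective: dim B^1 = 3.
Therefore dim X = 15 - 3 = 12.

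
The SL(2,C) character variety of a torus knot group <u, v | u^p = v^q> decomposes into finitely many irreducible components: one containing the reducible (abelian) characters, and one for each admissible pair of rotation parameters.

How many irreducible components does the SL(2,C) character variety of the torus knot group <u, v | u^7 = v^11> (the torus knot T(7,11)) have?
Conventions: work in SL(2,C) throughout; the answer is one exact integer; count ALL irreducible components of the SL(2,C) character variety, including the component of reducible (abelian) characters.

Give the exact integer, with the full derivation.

In the torus knot group T(7,11), u^7 = v^11 is central, so an irreducible representation sends it to +I or -I (Schur).
On an irreducible component, tr(u) is locked at 2*cos(pi*alpha/7) for some alpha in 1..6, and tr(v) at 2*cos(pi*beta/11) for some beta in 1..10.
The two central values (-1)^alpha I and (-1)^beta I must be the same matrix, so alpha and beta share a parity.
count pairs: odd alpha (3 choices) x odd beta (5), plus even alpha (3) x even beta (5): 3*5 + 3*5 = 30.
components with irreducible characters: 30; plus the single component of reducible (abelian) characters: total 31.

31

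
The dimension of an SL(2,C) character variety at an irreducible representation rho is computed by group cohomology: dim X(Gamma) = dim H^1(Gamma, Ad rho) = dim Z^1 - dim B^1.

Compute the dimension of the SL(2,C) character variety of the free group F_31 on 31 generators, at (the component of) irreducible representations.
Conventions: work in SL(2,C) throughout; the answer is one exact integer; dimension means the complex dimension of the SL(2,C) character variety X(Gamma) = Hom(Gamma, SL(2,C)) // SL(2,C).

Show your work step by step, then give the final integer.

Here Gamma is free of rank 31 — no relator constrains a cocycle.
Z^1(Gamma, Ad rho) = (sl_2)^31: a cocycle is a free choice of one sl_2 vector per generator, so dim Z^1 = 3*31 = 93.
At an irreducible rho the centralizer of the image in sl_2 is 0, so the coboundary map sl_2 -> Z^1 is injective: dim B^1 = 3.
Therefore dim X = 93 - 3 = 90.

90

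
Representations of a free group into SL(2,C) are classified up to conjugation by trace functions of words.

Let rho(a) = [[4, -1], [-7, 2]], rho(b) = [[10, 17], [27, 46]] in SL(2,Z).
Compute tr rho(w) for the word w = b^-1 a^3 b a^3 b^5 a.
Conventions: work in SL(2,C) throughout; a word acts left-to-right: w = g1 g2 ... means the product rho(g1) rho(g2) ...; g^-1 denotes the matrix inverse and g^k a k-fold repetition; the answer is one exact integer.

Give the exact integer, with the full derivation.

2292362675942150

rho(b^-1) = [[46, -17], [-27, 10]]
... * rho(a) = [[4, -1], [-7, 2]]  ->  [[303, -80], [-178, 47]]
... * rho(a) = [[4, -1], [-7, 2]]  ->  [[1772, -463], [-1041, 272]]
... * rho(a) = [[4, -1], [-7, 2]]  ->  [[10329, -2698], [-6068, 1585]]
... * rho(b) = [[10, 17], [27, 46]]  ->  [[30444, 51485], [-17885, -30246]]
... * rho(a) = [[4, -1], [-7, 2]]  ->  [[-238619, 72526], [140182, -42607]]
... * rho(a) = [[4, -1], [-7, 2]]  ->  [[-1462158, 383671], [858977, -225396]]
... * rho(a) = [[4, -1], [-7, 2]]  ->  [[-8534329, 2229500], [5013680, -1309769]]
... * rho(b) = [[10, 17], [27, 46]]  ->  [[-25146790, -42526593], [14773037, 24983186]]
... * rho(b) = [[10, 17], [27, 46]]  ->  [[-1399685911, -2383718708], [822276392, 1400368185]]
... * rho(b) = [[10, 17], [27, 46]]  ->  [[-78357264226, -133445721055], [46032704915, 78395635174]]
... * rho(b) = [[10, 17], [27, 46]]  ->  [[-4386607110745, -7470576660372], [2577009198848, 4388755201559]]
... * rho(b) = [[10, 17], [27, 46]]  ->  [[-245571640937494, -418218847259777], [144266482430573, 245691895652130]]
... * rho(a) = [[4, -1], [-7, 2]]  ->  [[1945245367068463, -590866053582060], [-1142777339842618, 347117308873687]]
tr = 1945245367068463 + 347117308873687 = 2292362675942150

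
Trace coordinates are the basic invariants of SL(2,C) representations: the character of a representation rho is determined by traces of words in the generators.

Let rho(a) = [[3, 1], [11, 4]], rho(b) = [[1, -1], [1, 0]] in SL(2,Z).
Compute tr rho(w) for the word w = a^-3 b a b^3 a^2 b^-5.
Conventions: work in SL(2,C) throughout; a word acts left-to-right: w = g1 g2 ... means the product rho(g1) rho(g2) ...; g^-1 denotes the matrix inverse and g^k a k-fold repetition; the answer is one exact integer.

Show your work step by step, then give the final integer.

331777

rho(a^-1) = [[4, -1], [-11, 3]]
... * rho(a^-1) = [[4, -1], [-11, 3]]  ->  [[27, -7], [-77, 20]]
... * rho(a^-1) = [[4, -1], [-11, 3]]  ->  [[185, -48], [-528, 137]]
... * rho(b) = [[1, -1], [1, 0]]  ->  [[137, -185], [-391, 528]]
... * rho(a) = [[3, 1], [11, 4]]  ->  [[-1624, -603], [4635, 1721]]
... * rho(b) = [[1, -1], [1, 0]]  ->  [[-2227, 1624], [6356, -4635]]
... * rho(b) = [[1, -1], [1, 0]]  ->  [[-603, 2227], [1721, -6356]]
... * rho(b) = [[1, -1], [1, 0]]  ->  [[1624, 603], [-4635, -1721]]
... * rho(a) = [[3, 1], [11, 4]]  ->  [[11505, 4036], [-32836, -11519]]
... * rho(a) = [[3, 1], [11, 4]]  ->  [[78911, 27649], [-225217, -78912]]
... * rho(b^-1) = [[0, 1], [-1, 1]]  ->  [[-27649, 106560], [78912, -304129]]
... * rho(b^-1) = [[0, 1], [-1, 1]]  ->  [[-106560, 78911], [304129, -225217]]
... * rho(b^-1) = [[0, 1], [-1, 1]]  ->  [[-78911, -27649], [225217, 78912]]
... * rho(b^-1) = [[0, 1], [-1, 1]]  ->  [[27649, -106560], [-78912, 304129]]
... * rho(b^-1) = [[0, 1], [-1, 1]]  ->  [[106560, -78911], [-304129, 225217]]
tr = 106560 + 225217 = 331777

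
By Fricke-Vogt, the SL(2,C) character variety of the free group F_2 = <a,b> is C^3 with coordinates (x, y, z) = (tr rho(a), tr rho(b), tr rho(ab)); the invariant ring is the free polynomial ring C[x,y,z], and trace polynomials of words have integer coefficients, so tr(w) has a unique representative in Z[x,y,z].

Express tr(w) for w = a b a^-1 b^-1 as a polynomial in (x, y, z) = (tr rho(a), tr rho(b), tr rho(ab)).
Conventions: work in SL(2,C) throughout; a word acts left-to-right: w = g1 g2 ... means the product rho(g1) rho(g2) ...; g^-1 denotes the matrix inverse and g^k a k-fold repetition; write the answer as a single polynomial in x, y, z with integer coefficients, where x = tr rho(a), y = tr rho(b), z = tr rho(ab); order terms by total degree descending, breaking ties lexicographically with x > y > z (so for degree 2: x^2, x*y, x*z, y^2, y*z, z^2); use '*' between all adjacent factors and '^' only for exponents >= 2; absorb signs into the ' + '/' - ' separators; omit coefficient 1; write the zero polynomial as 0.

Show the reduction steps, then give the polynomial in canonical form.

-x*y*z + x^2 + y^2 + z^2 - 2

next, tr(a b a) = tr(a)*tr(b a) - tr(b)  (reduce the a square) = x*z - y
tr(a b a b) = tr(a b)*tr(a b) - tr(1)  (split on a) = z^2 - 2
tr(b^-1 a b a) = tr(a b a)*tr(b) - tr(a b a b)  (eliminate b^-1) = x*y*z - y^2 - z^2 + 2
next, tr(a b a^-1 b^-1) = tr(b^-1 a b)*tr(a) - tr(b^-1 a b a)  (eliminate a^-1) = -x*y*z + x^2 + y^2 + z^2 - 2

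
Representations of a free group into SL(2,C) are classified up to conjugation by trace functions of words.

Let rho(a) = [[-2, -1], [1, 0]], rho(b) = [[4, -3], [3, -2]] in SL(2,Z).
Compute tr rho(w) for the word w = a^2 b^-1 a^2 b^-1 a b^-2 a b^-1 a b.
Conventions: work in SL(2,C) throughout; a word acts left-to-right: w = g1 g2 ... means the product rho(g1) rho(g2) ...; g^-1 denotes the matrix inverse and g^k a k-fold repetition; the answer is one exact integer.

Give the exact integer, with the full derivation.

-1369394

rho(a) = [[-2, -1], [1, 0]]
... * rho(a) = [[-2, -1], [1, 0]]  ->  [[3, 2], [-2, -1]]
... * rho(b^-1) = [[-2, 3], [-3, 4]]  ->  [[-12, 17], [7, -10]]
... * rho(a) = [[-2, -1], [1, 0]]  ->  [[41, 12], [-24, -7]]
... * rho(a) = [[-2, -1], [1, 0]]  ->  [[-70, -41], [41, 24]]
... * rho(b^-1) = [[-2, 3], [-3, 4]]  ->  [[263, -374], [-154, 219]]
... * rho(a) = [[-2, -1], [1, 0]]  ->  [[-900, -263], [527, 154]]
... * rho(b^-1) = [[-2, 3], [-3, 4]]  ->  [[2589, -3752], [-1516, 2197]]
... * rho(b^-1) = [[-2, 3], [-3, 4]]  ->  [[6078, -7241], [-3559, 4240]]
... * rho(a) = [[-2, -1], [1, 0]]  ->  [[-19397, -6078], [11358, 3559]]
... * rho(b^-1) = [[-2, 3], [-3, 4]]  ->  [[57028, -82503], [-33393, 48310]]
... * rho(a) = [[-2, -1], [1, 0]]  ->  [[-196559, -57028], [115096, 33393]]
... * rho(b) = [[4, -3], [3, -2]]  ->  [[-957320, 703733], [560563, -412074]]
tr = -957320 + -412074 = -1369394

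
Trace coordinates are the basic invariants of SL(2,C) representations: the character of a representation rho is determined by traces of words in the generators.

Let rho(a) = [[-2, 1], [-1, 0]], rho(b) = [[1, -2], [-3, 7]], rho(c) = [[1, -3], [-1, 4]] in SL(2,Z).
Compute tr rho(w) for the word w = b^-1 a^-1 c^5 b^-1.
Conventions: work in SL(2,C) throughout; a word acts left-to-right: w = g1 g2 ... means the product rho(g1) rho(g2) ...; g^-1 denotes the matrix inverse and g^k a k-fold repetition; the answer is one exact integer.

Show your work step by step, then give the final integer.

-36040

rho(b^-1) = [[7, 2], [3, 1]]
... * rho(a^-1) = [[0, -1], [1, -2]]  ->  [[2, -11], [1, -5]]
... * rho(c) = [[1, -3], [-1, 4]]  ->  [[13, -50], [6, -23]]
... * rho(c) = [[1, -3], [-1, 4]]  ->  [[63, -239], [29, -110]]
... * rho(c) = [[1, -3], [-1, 4]]  ->  [[302, -1145], [139, -527]]
... * rho(c) = [[1, -3], [-1, 4]]  ->  [[1447, -5486], [666, -2525]]
... * rho(c) = [[1, -3], [-1, 4]]  ->  [[6933, -26285], [3191, -12098]]
... * rho(b^-1) = [[7, 2], [3, 1]]  ->  [[-30324, -12419], [-13957, -5716]]
tr = -30324 + -5716 = -36040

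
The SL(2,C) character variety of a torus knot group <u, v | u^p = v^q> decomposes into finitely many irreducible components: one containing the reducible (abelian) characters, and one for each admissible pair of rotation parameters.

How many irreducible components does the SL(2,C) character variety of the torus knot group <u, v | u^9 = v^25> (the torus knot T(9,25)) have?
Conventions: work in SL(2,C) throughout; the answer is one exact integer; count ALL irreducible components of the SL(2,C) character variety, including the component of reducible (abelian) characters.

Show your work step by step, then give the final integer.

For T(9,25): irreducibility forces the central element u^9 = v^25 to one of +I, -I.
This locks tr(u) to 2*cos(pi*alpha/9), alpha in 1..8, and tr(v) to 2*cos(pi*beta/25), beta in 1..24, on each component of irreducible characters.
Consistency of u^9 = (-1)^alpha I with v^25 = (-1)^beta I forces alpha = beta (mod 2).
count pairs: odd alpha (4 choices) x odd beta (12), plus even alpha (4) x even beta (12): 4*12 + 4*12 = 96.
That is 96 components of irreducible characters, and with the reducible (abelian) component the total is 97.

97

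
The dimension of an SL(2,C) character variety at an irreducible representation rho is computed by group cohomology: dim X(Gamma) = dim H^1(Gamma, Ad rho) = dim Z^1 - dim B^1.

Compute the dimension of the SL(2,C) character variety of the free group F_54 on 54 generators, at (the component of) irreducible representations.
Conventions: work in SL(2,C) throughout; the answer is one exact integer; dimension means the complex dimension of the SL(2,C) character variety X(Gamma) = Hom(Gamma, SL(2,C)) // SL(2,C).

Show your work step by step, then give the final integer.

The free group F_54: 54 generators, no relators.
A cocycle picks one sl_2 vector per generator freely, giving dim Z^1 = 3*54 = 162.
Irreducibility makes the coboundary map sl_2 -> Z^1 injective (trivial centralizer), so dim B^1 = 3.
dim X = dim H^1 = dim Z^1 - dim B^1 = 162 - 3 = 159.

159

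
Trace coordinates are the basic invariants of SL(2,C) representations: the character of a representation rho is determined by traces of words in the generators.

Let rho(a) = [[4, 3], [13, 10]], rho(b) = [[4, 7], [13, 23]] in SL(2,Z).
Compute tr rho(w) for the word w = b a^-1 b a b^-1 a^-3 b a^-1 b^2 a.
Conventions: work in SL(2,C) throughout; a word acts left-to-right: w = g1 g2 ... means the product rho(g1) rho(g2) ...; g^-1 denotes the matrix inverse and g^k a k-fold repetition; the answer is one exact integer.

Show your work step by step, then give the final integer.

rho(b) = [[4, 7], [13, 23]]
... * rho(a^-1) = [[10, -3], [-13, 4]]  ->  [[-51, 16], [-169, 53]]
... * rho(b) = [[4, 7], [13, 23]]  ->  [[4, 11], [13, 36]]
... * rho(a) = [[4, 3], [13, 10]]  ->  [[159, 122], [520, 399]]
... * rho(b^-1) = [[23, -7], [-13, 4]]  ->  [[2071, -625], [6773, -2044]]
... * rho(a^-1) = [[10, -3], [-13, 4]]  ->  [[28835, -8713], [94302, -28495]]
... * rho(a^-1) = [[10, -3], [-13, 4]]  ->  [[401619, -121357], [1313455, -396886]]
... * rho(a^-1) = [[10, -3], [-13, 4]]  ->  [[5593831, -1690285], [18294068, -5527909]]
... * rho(b) = [[4, 7], [13, 23]]  ->  [[401619, 280262], [1313455, 916569]]
... * rho(a^-1) = [[10, -3], [-13, 4]]  ->  [[372784, -83809], [1219153, -274089]]
... * rho(b) = [[4, 7], [13, 23]]  ->  [[401619, 681881], [1313455, 2230024]]
... * rho(b) = [[4, 7], [13, 23]]  ->  [[10470929, 18494596], [34244132, 60484737]]
... * rho(a) = [[4, 3], [13, 10]]  ->  [[282313464, 216358747], [923278109, 707579766]]
tr = 282313464 + 707579766 = 989893230

989893230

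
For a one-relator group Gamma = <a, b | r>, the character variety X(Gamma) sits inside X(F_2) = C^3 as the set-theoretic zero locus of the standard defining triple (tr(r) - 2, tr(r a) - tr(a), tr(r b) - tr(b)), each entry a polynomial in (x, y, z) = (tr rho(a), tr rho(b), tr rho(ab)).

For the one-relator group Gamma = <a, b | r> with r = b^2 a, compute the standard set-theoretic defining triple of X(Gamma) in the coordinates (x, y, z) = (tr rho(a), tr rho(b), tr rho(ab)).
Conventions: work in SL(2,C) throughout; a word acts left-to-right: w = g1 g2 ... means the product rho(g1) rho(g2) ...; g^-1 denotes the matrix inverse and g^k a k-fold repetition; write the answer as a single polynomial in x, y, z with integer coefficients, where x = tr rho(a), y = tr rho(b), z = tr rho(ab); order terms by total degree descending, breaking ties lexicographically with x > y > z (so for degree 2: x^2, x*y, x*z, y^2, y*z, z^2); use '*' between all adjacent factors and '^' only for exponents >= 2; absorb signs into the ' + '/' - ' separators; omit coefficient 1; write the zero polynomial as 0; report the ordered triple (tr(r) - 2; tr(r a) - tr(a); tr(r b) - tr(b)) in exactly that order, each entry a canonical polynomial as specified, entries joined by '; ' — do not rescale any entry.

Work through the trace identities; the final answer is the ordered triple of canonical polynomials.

y*z - x - 2; x*y*z - x^2 - y^2 - x + 2; y^2*z - x*y - y - z

apply: tr(b^2 a) = tr(b) tr(a b) - tr(a) = y*z - x
tr(b^2) = tr(b) tr(b) - tr(1) = y^2 - 2
use: tr(b^2 a^2) = tr(a) tr(b^2 a) - tr(b^2) = x*y*z - x^2 - y^2 + 2
apply: tr(b^2 a b) = tr(b) tr(b a b) - tr(b a)   [square of b] = y^2*z - x*y - z
assemble the triple (tr(r) - 2; tr(r a) - x; tr(r b) - y)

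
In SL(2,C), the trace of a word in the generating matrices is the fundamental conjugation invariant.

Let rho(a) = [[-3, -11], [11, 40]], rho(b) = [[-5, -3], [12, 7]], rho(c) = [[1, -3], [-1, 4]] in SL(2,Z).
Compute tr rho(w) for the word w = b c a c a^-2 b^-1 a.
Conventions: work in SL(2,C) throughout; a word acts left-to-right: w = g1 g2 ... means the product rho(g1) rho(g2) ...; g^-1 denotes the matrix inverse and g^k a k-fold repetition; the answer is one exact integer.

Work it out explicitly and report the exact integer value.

19269046

rho(b) = [[-5, -3], [12, 7]]
... * rho(c) = [[1, -3], [-1, 4]]  ->  [[-2, 3], [5, -8]]
... * rho(a) = [[-3, -11], [11, 40]]  ->  [[39, 142], [-103, -375]]
... * rho(c) = [[1, -3], [-1, 4]]  ->  [[-103, 451], [272, -1191]]
... * rho(a^-1) = [[40, 11], [-11, -3]]  ->  [[-9081, -2486], [23981, 6565]]
... * rho(a^-1) = [[40, 11], [-11, -3]]  ->  [[-335894, -92433], [887025, 244096]]
... * rho(b^-1) = [[7, 3], [-12, -5]]  ->  [[-1242062, -545517], [3280023, 1440595]]
... * rho(a) = [[-3, -11], [11, 40]]  ->  [[-2274501, -8157998], [6006476, 21543547]]
tr = -2274501 + 21543547 = 19269046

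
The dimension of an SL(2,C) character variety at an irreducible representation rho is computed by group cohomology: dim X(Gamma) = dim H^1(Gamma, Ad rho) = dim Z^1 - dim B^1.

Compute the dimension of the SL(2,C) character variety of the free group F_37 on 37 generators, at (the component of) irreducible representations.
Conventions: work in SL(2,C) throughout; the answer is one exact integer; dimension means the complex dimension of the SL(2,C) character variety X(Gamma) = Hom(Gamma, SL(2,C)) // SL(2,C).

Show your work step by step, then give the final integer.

108

Gamma = F_37 has 37 generators and no relators.
Z^1(Gamma, Ad rho) = (sl_2)^37: a cocycle is a free choice of one sl_2 vector per generator, so dim Z^1 = 3*37 = 111.
Irreducibility makes the coboundary map sl_2 -> Z^1 injective (trivial centralizer), so dim B^1 = 3.
Therefore dim X = 111 - 3 = 108.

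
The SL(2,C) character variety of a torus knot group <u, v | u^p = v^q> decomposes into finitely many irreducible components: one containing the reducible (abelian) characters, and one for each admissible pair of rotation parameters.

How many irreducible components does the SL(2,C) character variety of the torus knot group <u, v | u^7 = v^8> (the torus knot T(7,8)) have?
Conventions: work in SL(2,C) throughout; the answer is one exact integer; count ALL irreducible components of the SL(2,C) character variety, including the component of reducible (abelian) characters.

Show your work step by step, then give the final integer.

For T(7,8): irreducibility forces the central element u^7 = v^8 to one of +I, -I.
This locks tr(u) to 2*cos(pi*alpha/7), alpha in 1..6, and tr(v) to 2*cos(pi*beta/8), beta in 1..7, on each component of irreducible characters.
u^7 = (-1)^alpha I and v^8 = (-1)^beta I must agree, so alpha and beta have equal parity.
Counting: 3 odd alphas x 4 odd betas + 3 even alphas x 3 even betas = 12 + 9 = 21.
That is 21 components of irreducible characters, and with the reducible (abelian) component the total is 22.

22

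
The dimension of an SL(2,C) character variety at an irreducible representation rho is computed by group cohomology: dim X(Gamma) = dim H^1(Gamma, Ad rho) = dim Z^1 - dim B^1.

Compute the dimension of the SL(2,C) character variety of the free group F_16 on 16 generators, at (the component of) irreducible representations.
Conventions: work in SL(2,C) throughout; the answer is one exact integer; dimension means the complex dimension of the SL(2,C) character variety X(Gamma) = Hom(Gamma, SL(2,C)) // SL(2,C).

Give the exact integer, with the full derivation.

Here Gamma is free of rank 16 — no relator constrains a cocycle.
Z^1(Gamma, Ad rho) = (sl_2)^16: a cocycle is a free choice of one sl_2 vector per generator, so dim Z^1 = 3*16 = 48.
dim B^1 = 3: the coboundary map is injective because an irreducible image has centralizer 0 in sl_2.
dim H^1 = 48 - 3 = 45, which is dim X.

45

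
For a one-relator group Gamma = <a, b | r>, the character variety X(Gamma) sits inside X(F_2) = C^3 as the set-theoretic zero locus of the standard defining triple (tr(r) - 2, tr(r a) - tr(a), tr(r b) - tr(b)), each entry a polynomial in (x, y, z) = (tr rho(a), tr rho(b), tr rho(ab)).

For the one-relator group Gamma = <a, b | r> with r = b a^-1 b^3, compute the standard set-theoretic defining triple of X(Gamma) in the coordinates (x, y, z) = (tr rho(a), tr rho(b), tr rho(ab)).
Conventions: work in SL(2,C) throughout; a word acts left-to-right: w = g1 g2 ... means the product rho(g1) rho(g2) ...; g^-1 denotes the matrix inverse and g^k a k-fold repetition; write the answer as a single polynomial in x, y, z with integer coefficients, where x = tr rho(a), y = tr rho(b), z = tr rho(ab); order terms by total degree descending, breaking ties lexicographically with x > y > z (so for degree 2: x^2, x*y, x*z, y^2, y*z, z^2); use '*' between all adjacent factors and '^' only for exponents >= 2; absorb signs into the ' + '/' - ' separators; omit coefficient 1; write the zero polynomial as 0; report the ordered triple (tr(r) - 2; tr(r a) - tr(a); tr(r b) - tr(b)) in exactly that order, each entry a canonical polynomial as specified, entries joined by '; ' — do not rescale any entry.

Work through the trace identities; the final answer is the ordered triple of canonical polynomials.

x*y^4 - y^3*z - 3*x*y^2 + 2*y*z + x - 2; x*y^3*z - x^2*y^2 - y^2*z^2 - x*y*z + x^2 + y^2 + z^2 - x - 2; x*y^5 - y^4*z - 4*x*y^3 + 3*y^2*z + 3*x*y - y - z

use: trace(b^2) = trace(b)*trace(b) - trace(1)  (reduce the b square) = y^2 - 2
apply: trace(b^3) = trace(b)*trace(b^2) - trace(b)  (reduce the b square) = y^3 - 3*y
trace(b^4) = trace(b)*trace(b^3) - trace(b^2)  (reduce the b square) = y^4 - 4*y^2 + 2
trace(b a b) = trace(b)*trace(a b) - trace(a)  (reduce the b square) = y*z - x
trace(a b^3) = trace(b)*trace(b a b) - trace(b a)  (reduce the b square) = y^2*z - x*y - z
trace(b^4 a) = trace(b)*trace(a b^3) - trace(a b^2)  (reduce the b square) = y^3*z - x*y^2 - 2*y*z + x
trace(b a^-1 b^3) = trace(b^4)*trace(a) - trace(b^4 a)  (eliminate a^-1) = x*y^4 - y^3*z - 3*x*y^2 + 2*y*z + x
trace(a b a b) = trace(a b)*trace(a b) - trace(1)   [split at a repeated a] = z^2 - 2
trace(a b a) = trace(a)*trace(b a) - trace(b)   [square of a] = x*z - y
trace(b a b a b) = trace(b)*trace(a b a b) - trace(a b a)   [square of b] = y*z^2 - x*z - y
trace(b^3 a b a) = trace(b)*trace(b a b a b) - trace(b a b a)   [square of b] = y^2*z^2 - x*y*z - y^2 - z^2 + 2
use: trace(b a^-1 b^3 a) = trace(b^3 a b)*trace(a) - trace(b^3 a b a)   [inverse elimination on a] = x*y^3*z - x^2*y^2 - y^2*z^2 - x*y*z + x^2 + y^2 + z^2 - 2
use: trace(b^5) = trace(b)*trace(b^4) - trace(b^3) = y^5 - 5*y^3 + 5*y
trace(b^5 a) = trace(b)*trace(b^2 a b^2) - trace(b^2 a b) = y^4*z - x*y^3 - 3*y^2*z + 2*x*y + z
apply: trace(b a^-1 b^4) = trace(b^5)*trace(a) - trace(b^5 a) = x*y^5 - y^4*z - 4*x*y^3 + 3*y^2*z + 3*x*y - z
assemble the triple (trace(r) - 2; trace(r a) - x; trace(r b) - y)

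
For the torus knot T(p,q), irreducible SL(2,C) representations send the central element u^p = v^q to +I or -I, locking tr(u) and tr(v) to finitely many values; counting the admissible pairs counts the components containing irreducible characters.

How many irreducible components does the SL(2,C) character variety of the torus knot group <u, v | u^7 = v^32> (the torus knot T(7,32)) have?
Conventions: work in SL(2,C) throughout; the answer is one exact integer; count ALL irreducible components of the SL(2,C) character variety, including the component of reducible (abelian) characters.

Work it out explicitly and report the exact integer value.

Gamma = < u, v | u^7 = v^32 > (torus knot T(7,32)); the central element u^7 = v^32 acts as +I or -I in any irreducible SL(2,C) representation.
On an irreducible component, tr(u) is locked at 2*cos(pi*alpha/7) for some alpha in 1..6, and tr(v) at 2*cos(pi*beta/32) for some beta in 1..31.
u^7 = (-1)^alpha I and v^32 = (-1)^beta I must agree, so alpha and beta have equal parity.
Counting: 3 odd alphas x 16 odd betas + 3 even alphas x 15 even betas = 48 + 45 = 93.
That is 93 components of irreducible characters, and with the reducible (abelian) component the total is 94.

94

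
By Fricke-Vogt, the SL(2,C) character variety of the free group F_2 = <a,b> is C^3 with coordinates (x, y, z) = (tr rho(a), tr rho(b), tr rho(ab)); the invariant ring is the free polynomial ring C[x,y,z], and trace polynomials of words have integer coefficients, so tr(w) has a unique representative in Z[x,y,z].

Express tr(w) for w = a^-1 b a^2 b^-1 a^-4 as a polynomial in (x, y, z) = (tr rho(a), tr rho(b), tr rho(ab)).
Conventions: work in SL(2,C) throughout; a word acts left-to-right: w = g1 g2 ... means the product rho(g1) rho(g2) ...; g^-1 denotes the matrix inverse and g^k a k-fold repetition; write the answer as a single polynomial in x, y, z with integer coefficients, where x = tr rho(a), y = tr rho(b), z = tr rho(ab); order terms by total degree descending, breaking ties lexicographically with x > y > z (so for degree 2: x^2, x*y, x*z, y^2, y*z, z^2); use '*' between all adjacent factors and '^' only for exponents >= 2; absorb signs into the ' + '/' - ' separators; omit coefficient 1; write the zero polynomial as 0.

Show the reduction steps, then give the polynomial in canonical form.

-x^6*y*z + x^7 + x^5*y^2 + x^5*z^2 + 3*x^4*y*z - 7*x^5 - 3*x^3*y^2 - 3*x^3*z^2 - x^2*y*z + 14*x^3 + x*y^2 + x*z^2 - 7*x

apply: tr(a^-1 b) = tr(b) tr(a) - tr(b a)   [inverse elimination on a] = x*y - z
tr(b^2 a) = tr(b) tr(a b) - tr(a)   [square of b] = y*z - x
tr(b^2) = tr(b) tr(b) - tr(1)   [square of b] = y^2 - 2
apply: tr(b a^2 b) = tr(a) tr(b^2 a) - tr(b^2)   [square of a] = x*y*z - x^2 - y^2 + 2
apply: tr(b a b a) = tr(b a) tr(b a) - tr(1)   [split at a repeated b] = z^2 - 2
tr(b a^2 b a) = tr(a) tr(b a b a) - tr(b a b)   [square of a] = x*z^2 - y*z - x
use: tr(a^-1 b a^2 b) = tr(b a^2 b) tr(a) - tr(b a^2 b a)   [inverse elimination on a] = x^2*y*z - x^3 - x*y^2 - x*z^2 + y*z + 3*x
tr(a^-1 b a^2 b a^-1) = tr(a^-1 b a^2 b) tr(a) - tr(a^-1 b a^2 b a)   [inverse elimination on a] = x^3*y*z - x^4 - x^2*y^2 - x^2*z^2 + 4*x^2 + y^2 - 2
tr(a^-3 b a^2 b) = tr(a^-1 b a^2 b a^-1) tr(a) - tr(a^-1 b a^2 b)   [inverse elimination on a] = x^4*y*z - x^5 - x^3*y^2 - x^3*z^2 - x^2*y*z + 5*x^3 + 2*x*y^2 + x*z^2 - y*z - 5*x
tr(a^-2 b a^2 b^-1 a^-1) = tr(a^-3 b a^2) tr(b) - tr(a^-3 b a^2 b)   [inverse elimination on b] = -x^4*y*z + x^5 + x^3*y^2 + x^3*z^2 + x^2*y*z - 5*x^3 - x*y^2 - x*z^2 + 5*x
use: tr(a^-1 b a^2 b^-1) = tr(a^-1 b a^2) tr(b) - tr(a^-1 b a^2 b)   [inverse elimination on b] = -x^2*y*z + x^3 + x*y^2 + x*z^2 - 3*x
tr(a^2) = tr(a) tr(a) - tr(1)   [square of a] = x^2 - 2
use: tr(a^-2 b a^2 b^-1) = tr(a^-1 b a^2 b^-1) tr(a) - tr(a^-1 b a^2 b^-1 a)   [inverse elimination on a] = -x^3*y*z + x^4 + x^2*y^2 + x^2*z^2 - 4*x^2 + 2
tr(a^-1 b a^2 b^-1 a^-3) = tr(a^-2 b a^2 b^-1 a^-1) tr(a) - tr(a^-2 b a^2 b^-1)   [inverse elimination on a] = -x^5*y*z + x^6 + x^4*y^2 + x^4*z^2 + 2*x^3*y*z - 6*x^4 - 2*x^2*y^2 - 2*x^2*z^2 + 9*x^2 - 2
apply: tr(a^-1 b a^2 b^-1 a^-4) = tr(a^-1 b a^2 b^-1 a^-3) tr(a) - tr(a^-1 b a^2 b^-1 a^-2)   [inverse elimination on a] = -x^6*y*z + x^7 + x^5*y^2 + x^5*z^2 + 3*x^4*y*z - 7*x^5 - 3*x^3*y^2 - 3*x^3*z^2 - x^2*y*z + 14*x^3 + x*y^2 + x*z^2 - 7*x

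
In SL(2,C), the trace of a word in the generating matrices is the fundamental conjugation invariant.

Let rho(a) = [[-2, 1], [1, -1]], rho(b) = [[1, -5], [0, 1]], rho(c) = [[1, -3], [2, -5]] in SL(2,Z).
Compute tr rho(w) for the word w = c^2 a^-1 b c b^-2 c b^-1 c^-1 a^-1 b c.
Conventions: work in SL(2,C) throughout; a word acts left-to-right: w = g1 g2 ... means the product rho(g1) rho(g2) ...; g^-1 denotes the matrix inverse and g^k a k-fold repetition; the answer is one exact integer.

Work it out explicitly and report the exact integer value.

rho(c) = [[1, -3], [2, -5]]
... * rho(c) = [[1, -3], [2, -5]]  ->  [[-5, 12], [-8, 19]]
... * rho(a^-1) = [[-1, -1], [-1, -2]]  ->  [[-7, -19], [-11, -30]]
... * rho(b) = [[1, -5], [0, 1]]  ->  [[-7, 16], [-11, 25]]
... * rho(c) = [[1, -3], [2, -5]]  ->  [[25, -59], [39, -92]]
... * rho(b^-1) = [[1, 5], [0, 1]]  ->  [[25, 66], [39, 103]]
... * rho(b^-1) = [[1, 5], [0, 1]]  ->  [[25, 191], [39, 298]]
... * rho(c) = [[1, -3], [2, -5]]  ->  [[407, -1030], [635, -1607]]
... * rho(b^-1) = [[1, 5], [0, 1]]  ->  [[407, 1005], [635, 1568]]
... * rho(c^-1) = [[-5, 3], [-2, 1]]  ->  [[-4045, 2226], [-6311, 3473]]
... * rho(a^-1) = [[-1, -1], [-1, -2]]  ->  [[1819, -407], [2838, -635]]
... * rho(b) = [[1, -5], [0, 1]]  ->  [[1819, -9502], [2838, -14825]]
... * rho(c) = [[1, -3], [2, -5]]  ->  [[-17185, 42053], [-26812, 65611]]
tr = -17185 + 65611 = 48426

48426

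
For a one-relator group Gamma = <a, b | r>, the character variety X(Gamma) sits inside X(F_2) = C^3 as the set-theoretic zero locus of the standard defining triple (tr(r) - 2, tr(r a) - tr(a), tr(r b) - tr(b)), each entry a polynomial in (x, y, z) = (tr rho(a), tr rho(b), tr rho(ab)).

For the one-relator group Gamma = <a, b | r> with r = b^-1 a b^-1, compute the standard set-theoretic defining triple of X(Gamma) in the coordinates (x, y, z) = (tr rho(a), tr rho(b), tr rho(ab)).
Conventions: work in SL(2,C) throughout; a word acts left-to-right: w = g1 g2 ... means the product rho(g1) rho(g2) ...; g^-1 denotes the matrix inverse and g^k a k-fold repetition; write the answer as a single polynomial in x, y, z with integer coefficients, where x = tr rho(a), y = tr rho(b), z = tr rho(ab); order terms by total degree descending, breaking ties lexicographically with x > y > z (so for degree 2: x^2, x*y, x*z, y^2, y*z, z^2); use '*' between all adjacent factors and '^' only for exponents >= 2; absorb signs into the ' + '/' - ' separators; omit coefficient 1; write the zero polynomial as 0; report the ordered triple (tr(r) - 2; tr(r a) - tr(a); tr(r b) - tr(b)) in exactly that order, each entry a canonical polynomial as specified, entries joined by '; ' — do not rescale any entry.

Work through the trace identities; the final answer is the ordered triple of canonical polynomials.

tr(a b^-1) = tr(a)*tr(b) - tr(a b)  (eliminate b^-1) = x*y - z
next, tr(b^-1 a b^-1) = tr(a b^-1)*tr(b) - tr(a)  (eliminate b^-1) = x*y^2 - y*z - x
tr(a^2) = tr(a)*tr(a) - tr(1) = x^2 - 2
next, tr(a^2 b) = tr(a)*tr(b a) - tr(b) = x*z - y
next, tr(a b^-1 a) = tr(a^2)*tr(b) - tr(a^2 b) = x^2*y - x*z - y
next, tr(a b a b) = tr(b a)*tr(b a) - tr(1) = z^2 - 2
next, tr(a b^-1 a b) = tr(a b a)*tr(b) - tr(a b a b) = x*y*z - y^2 - z^2 + 2
tr(b^-1 a b^-1 a) = tr(a b^-1 a)*tr(b) - tr(a b^-1 a b) = x^2*y^2 - 2*x*y*z + z^2 - 2
assemble the triple (tr(r) - 2; tr(r a) - x; tr(r b) - y)

x*y^2 - y*z - x - 2; x^2*y^2 - 2*x*y*z + z^2 - x - 2; x*y - y - z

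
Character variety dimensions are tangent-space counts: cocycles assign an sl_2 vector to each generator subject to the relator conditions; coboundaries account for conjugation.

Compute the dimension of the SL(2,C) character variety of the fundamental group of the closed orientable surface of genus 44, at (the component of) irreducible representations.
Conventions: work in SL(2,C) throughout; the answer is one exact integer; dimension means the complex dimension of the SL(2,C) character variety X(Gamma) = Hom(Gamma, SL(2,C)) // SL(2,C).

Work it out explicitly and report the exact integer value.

The genus-44 surface group: 2g = 88 generators, one relator prod [a_i, b_i].
Before the relator condition, cocycle space has dim 3*88 = 264.
At an irreducible rho, H^2 = coker(d_2) vanishes (Poincare duality: H^2 is dual to H^0 = invariants = 0), so d_2 is surjective onto sl_2 and dim Z^1 = 264 - 3 = 261.
As always at irreducible rho, dim B^1 = 3.
dim H^1 = 261 - 3 = 258 = dim X.

258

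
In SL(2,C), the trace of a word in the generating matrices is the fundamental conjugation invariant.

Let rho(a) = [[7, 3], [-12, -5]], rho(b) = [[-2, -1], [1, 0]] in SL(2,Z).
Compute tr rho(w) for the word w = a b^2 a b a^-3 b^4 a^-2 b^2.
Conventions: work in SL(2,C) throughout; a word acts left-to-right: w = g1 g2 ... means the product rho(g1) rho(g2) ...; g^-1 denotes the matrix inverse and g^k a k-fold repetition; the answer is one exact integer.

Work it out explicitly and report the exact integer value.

rho(a) = [[7, 3], [-12, -5]]
... * rho(b) = [[-2, -1], [1, 0]]  ->  [[-11, -7], [19, 12]]
... * rho(b) = [[-2, -1], [1, 0]]  ->  [[15, 11], [-26, -19]]
... * rho(a) = [[7, 3], [-12, -5]]  ->  [[-27, -10], [46, 17]]
... * rho(b) = [[-2, -1], [1, 0]]  ->  [[44, 27], [-75, -46]]
... * rho(a^-1) = [[-5, -3], [12, 7]]  ->  [[104, 57], [-177, -97]]
... * rho(a^-1) = [[-5, -3], [12, 7]]  ->  [[164, 87], [-279, -148]]
... * rho(a^-1) = [[-5, -3], [12, 7]]  ->  [[224, 117], [-381, -199]]
... * rho(b) = [[-2, -1], [1, 0]]  ->  [[-331, -224], [563, 381]]
... * rho(b) = [[-2, -1], [1, 0]]  ->  [[438, 331], [-745, -563]]
... * rho(b) = [[-2, -1], [1, 0]]  ->  [[-545, -438], [927, 745]]
... * rho(b) = [[-2, -1], [1, 0]]  ->  [[652, 545], [-1109, -927]]
... * rho(a^-1) = [[-5, -3], [12, 7]]  ->  [[3280, 1859], [-5579, -3162]]
... * rho(a^-1) = [[-5, -3], [12, 7]]  ->  [[5908, 3173], [-10049, -5397]]
... * rho(b) = [[-2, -1], [1, 0]]  ->  [[-8643, -5908], [14701, 10049]]
... * rho(b) = [[-2, -1], [1, 0]]  ->  [[11378, 8643], [-19353, -14701]]
tr = 11378 + -14701 = -3323

-3323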